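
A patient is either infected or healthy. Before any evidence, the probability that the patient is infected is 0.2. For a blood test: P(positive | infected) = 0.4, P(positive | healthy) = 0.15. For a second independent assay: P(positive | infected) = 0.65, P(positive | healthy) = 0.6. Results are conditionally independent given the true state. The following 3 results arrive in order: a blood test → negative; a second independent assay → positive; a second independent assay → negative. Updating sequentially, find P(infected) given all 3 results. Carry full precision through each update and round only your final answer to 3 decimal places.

0.143

Apply Bayes' rule sequentially, carrying P(infected) forward.
After a blood test='negative': P(infected) = 0.6·0.2000 / (0.6·0.2000 + 0.85·0.8000) ≈ 0.1500
After a second independent assay='positive': P(infected) = 0.65·0.1500 / (0.65·0.1500 + 0.6·0.8500) ≈ 0.1605
After a second independent assay='negative': P(infected) = 0.35·0.1605 / (0.35·0.1605 + 0.4·0.8395) ≈ 0.1433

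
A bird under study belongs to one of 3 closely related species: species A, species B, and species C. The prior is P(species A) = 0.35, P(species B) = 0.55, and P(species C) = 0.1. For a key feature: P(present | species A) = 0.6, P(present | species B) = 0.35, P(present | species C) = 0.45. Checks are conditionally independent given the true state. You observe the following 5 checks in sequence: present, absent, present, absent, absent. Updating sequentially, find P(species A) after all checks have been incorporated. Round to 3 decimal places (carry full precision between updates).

Apply Bayes' rule sequentially, carrying P(species A) forward.
After 'present': normaliser = 0.6·0.3500 + 0.35·0.5500 + 0.45·0.1000; P(species A) ≈ 0.4693, P(species B) ≈ 0.4302, P(species C) ≈ 0.1006
After 'absent': normaliser = 0.4·0.4693 + 0.65·0.4302 + 0.55·0.1006; P(species A) ≈ 0.3592, P(species B) ≈ 0.5350, P(species C) ≈ 0.1058
After 'present': normaliser = 0.6·0.3592 + 0.35·0.5350 + 0.45·0.1058; P(species A) ≈ 0.4785, P(species B) ≈ 0.4158, P(species C) ≈ 0.1057
After 'absent': normaliser = 0.4·0.4785 + 0.65·0.4158 + 0.55·0.1057; P(species A) ≈ 0.3682, P(species B) ≈ 0.5199, P(species C) ≈ 0.1119
After 'absent': normaliser = 0.4·0.3682 + 0.65·0.5199 + 0.55·0.1119; P(species A) ≈ 0.2694, P(species B) ≈ 0.6181, P(species C) ≈ 0.1125

0.269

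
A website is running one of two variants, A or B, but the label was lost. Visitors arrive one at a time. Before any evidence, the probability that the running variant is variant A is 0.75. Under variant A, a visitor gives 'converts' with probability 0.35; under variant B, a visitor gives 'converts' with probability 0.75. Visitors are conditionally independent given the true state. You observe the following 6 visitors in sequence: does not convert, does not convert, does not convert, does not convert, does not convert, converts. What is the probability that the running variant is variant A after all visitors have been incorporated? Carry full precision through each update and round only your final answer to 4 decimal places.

0.9940

Each posterior becomes the prior for the next update.
After 'does not convert': P(A) = 0.65·0.7500 / (0.65·0.7500 + 0.25·0.2500) ≈ 0.8864
After 'does not convert': P(A) = 0.65·0.8864 / (0.65·0.8864 + 0.25·0.1136) ≈ 0.9530
After 'does not convert': P(A) = 0.65·0.9530 / (0.65·0.9530 + 0.25·0.0470) ≈ 0.9814
After 'does not convert': P(A) = 0.65·0.9814 / (0.65·0.9814 + 0.25·0.0186) ≈ 0.9928
After 'does not convert': P(A) = 0.65·0.9928 / (0.65·0.9928 + 0.25·0.0072) ≈ 0.9972
After 'converts': P(A) = 0.35·0.9972 / (0.35·0.9972 + 0.75·0.0028) ≈ 0.9940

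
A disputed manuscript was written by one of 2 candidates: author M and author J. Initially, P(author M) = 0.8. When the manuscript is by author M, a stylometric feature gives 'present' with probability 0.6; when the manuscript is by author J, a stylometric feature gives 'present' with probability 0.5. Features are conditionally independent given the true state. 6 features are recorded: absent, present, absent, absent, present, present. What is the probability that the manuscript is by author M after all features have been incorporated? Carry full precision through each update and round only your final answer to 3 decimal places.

After 'absent': P(author M) = 0.4·0.8000 / (0.4·0.8000 + 0.5·0.2000) ≈ 0.7619
After 'present': P(author M) = 0.6·0.7619 / (0.6·0.7619 + 0.5·0.2381) ≈ 0.7934
After 'absent': P(author M) = 0.4·0.7934 / (0.4·0.7934 + 0.5·0.2066) ≈ 0.7544
After 'absent': P(author M) = 0.4·0.7544 / (0.4·0.7544 + 0.5·0.2456) ≈ 0.7108
After 'present': P(author M) = 0.6·0.7108 / (0.6·0.7108 + 0.5·0.2892) ≈ 0.7468
After 'present': P(author M) = 0.6·0.7468 / (0.6·0.7468 + 0.5·0.2532) ≈ 0.7797

0.780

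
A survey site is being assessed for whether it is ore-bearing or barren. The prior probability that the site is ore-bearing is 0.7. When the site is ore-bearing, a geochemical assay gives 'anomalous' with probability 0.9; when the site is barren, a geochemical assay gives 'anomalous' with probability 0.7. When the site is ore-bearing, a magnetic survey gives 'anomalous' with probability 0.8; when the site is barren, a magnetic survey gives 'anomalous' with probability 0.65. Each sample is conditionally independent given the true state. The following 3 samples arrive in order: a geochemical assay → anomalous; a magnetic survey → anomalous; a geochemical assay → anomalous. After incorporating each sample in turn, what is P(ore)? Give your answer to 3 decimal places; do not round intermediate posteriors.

0.826

After a geochemical assay='anomalous': P(ore) = 0.9·0.7000 / (0.9·0.7000 + 0.7·0.3000) ≈ 0.7500
After a magnetic survey='anomalous': P(ore) = 0.8·0.7500 / (0.8·0.7500 + 0.65·0.2500) ≈ 0.7869
After a geochemical assay='anomalous': P(ore) = 0.9·0.7869 / (0.9·0.7869 + 0.7·0.2131) ≈ 0.8260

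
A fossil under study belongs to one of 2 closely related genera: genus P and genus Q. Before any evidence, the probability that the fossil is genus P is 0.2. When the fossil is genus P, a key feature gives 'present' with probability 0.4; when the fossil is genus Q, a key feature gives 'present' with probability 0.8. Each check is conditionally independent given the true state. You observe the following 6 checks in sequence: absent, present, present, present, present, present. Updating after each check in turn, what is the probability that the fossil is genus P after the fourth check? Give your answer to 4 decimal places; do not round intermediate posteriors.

After 'absent': P(genus P) = 0.6·0.2000 / (0.6·0.2000 + 0.2·0.8000) ≈ 0.4286
After 'present': P(genus P) = 0.4·0.4286 / (0.4·0.4286 + 0.8·0.5714) ≈ 0.2727
After 'present': P(genus P) = 0.4·0.2727 / (0.4·0.2727 + 0.8·0.7273) ≈ 0.1579
After 'present': P(genus P) = 0.4·0.1579 / (0.4·0.1579 + 0.8·0.8421) ≈ 0.0857

0.0857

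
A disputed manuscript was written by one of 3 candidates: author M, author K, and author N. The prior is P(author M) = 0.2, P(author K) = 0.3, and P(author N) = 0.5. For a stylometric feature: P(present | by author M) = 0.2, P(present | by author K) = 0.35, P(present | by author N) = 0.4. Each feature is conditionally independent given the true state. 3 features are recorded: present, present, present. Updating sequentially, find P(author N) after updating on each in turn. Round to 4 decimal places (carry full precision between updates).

0.6887

After 'present': normaliser = 0.2·0.2000 + 0.35·0.3000 + 0.4·0.5000; P(author M) ≈ 0.1159, P(author K) ≈ 0.3043, P(author N) ≈ 0.5797
After 'present': normaliser = 0.2·0.1159 + 0.35·0.3043 + 0.4·0.5797; P(author M) ≈ 0.0641, P(author K) ≈ 0.2946, P(author N) ≈ 0.6413
After 'present': normaliser = 0.2·0.0641 + 0.35·0.2946 + 0.4·0.6413; P(author M) ≈ 0.0344, P(author K) ≈ 0.2768, P(author N) ≈ 0.6887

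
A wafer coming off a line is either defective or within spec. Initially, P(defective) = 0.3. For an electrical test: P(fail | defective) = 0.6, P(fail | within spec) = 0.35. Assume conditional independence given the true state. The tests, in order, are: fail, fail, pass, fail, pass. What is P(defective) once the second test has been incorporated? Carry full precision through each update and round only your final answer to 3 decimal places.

After 'fail': P(defective) = 0.6·0.3000 / (0.6·0.3000 + 0.35·0.7000) ≈ 0.4235
After 'fail': P(defective) = 0.6·0.4235 / (0.6·0.4235 + 0.35·0.5765) ≈ 0.5574

0.557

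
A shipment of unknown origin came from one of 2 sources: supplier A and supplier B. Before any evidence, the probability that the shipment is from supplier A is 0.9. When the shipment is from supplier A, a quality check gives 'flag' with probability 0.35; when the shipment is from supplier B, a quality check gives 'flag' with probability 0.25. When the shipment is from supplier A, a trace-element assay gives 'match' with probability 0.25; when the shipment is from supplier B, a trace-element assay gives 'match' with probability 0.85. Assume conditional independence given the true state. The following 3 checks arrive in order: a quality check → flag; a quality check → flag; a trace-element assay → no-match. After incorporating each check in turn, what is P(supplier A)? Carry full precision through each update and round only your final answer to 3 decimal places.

Each posterior becomes the prior for the next update.
After a quality check='flag': P(supplier A) = 0.35·0.9000 / (0.35·0.9000 + 0.25·0.1000) ≈ 0.9265
After a quality check='flag': P(supplier A) = 0.35·0.9265 / (0.35·0.9265 + 0.25·0.0735) ≈ 0.9464
After a trace-element assay='no-match': P(supplier A) = 0.75·0.9464 / (0.75·0.9464 + 0.15·0.0536) ≈ 0.9888

0.989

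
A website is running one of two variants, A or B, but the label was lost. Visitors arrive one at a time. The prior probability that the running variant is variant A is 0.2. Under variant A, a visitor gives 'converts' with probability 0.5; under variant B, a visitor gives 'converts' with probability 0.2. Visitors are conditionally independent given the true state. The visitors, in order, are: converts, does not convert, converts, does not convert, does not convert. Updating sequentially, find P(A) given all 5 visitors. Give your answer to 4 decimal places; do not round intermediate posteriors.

0.2761

After 'converts': P(A) = 0.5·0.2000 / (0.5·0.2000 + 0.2·0.8000) ≈ 0.3846
After 'does not convert': P(A) = 0.5·0.3846 / (0.5·0.3846 + 0.8·0.6154) ≈ 0.2809
After 'converts': P(A) = 0.5·0.2809 / (0.5·0.2809 + 0.2·0.7191) ≈ 0.4941
After 'does not convert': P(A) = 0.5·0.4941 / (0.5·0.4941 + 0.8·0.5059) ≈ 0.3790
After 'does not convert': P(A) = 0.5·0.3790 / (0.5·0.3790 + 0.8·0.6210) ≈ 0.2761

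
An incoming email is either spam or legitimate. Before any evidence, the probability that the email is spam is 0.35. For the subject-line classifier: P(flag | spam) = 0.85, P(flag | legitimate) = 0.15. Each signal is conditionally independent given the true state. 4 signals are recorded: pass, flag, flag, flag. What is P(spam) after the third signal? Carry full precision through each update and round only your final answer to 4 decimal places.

After 'pass': P(spam) = 0.15·0.3500 / (0.15·0.3500 + 0.85·0.6500) ≈ 0.0868
After 'flag': P(spam) = 0.85·0.0868 / (0.85·0.0868 + 0.15·0.9132) ≈ 0.3500
After 'flag': P(spam) = 0.85·0.3500 / (0.85·0.3500 + 0.15·0.6500) ≈ 0.7532

0.7532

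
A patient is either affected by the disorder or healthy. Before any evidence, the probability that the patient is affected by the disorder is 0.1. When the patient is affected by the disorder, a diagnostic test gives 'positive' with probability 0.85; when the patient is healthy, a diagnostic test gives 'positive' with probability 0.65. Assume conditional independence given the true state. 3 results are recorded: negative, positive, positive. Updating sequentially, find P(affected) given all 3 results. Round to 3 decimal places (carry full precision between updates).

0.075

Apply Bayes' rule sequentially, carrying P(affected) forward.
After 'negative': P(affected) = 0.15·0.1000 / (0.15·0.1000 + 0.35·0.9000) ≈ 0.0455
After 'positive': P(affected) = 0.85·0.0455 / (0.85·0.0455 + 0.65·0.9545) ≈ 0.0586
After 'positive': P(affected) = 0.85·0.0586 / (0.85·0.0586 + 0.65·0.9414) ≈ 0.0753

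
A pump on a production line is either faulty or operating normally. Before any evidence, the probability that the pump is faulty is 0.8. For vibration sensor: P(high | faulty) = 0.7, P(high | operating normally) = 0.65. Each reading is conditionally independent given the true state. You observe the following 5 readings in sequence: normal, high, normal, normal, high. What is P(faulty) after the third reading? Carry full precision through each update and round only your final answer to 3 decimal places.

After 'normal': P(faulty) = 0.3·0.8000 / (0.3·0.8000 + 0.35·0.2000) ≈ 0.7742
After 'high': P(faulty) = 0.7·0.7742 / (0.7·0.7742 + 0.65·0.2258) ≈ 0.7869
After 'normal': P(faulty) = 0.3·0.7869 / (0.3·0.7869 + 0.35·0.2131) ≈ 0.7599

0.760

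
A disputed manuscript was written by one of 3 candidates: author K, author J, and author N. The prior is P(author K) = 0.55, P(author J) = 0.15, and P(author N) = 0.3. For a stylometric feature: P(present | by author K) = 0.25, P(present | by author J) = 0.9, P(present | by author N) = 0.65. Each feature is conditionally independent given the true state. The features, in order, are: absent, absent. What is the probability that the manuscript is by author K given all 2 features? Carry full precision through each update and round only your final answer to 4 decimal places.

0.8900

Apply Bayes' rule sequentially, carrying P(author K) forward.
After 'absent': normaliser = 0.75·0.5500 + 0.1·0.1500 + 0.35·0.3000; P(author K) ≈ 0.7746, P(author J) ≈ 0.0282, P(author N) ≈ 0.1972
After 'absent': normaliser = 0.75·0.7746 + 0.1·0.0282 + 0.35·0.1972; P(author K) ≈ 0.8900, P(author J) ≈ 0.0043, P(author N) ≈ 0.1057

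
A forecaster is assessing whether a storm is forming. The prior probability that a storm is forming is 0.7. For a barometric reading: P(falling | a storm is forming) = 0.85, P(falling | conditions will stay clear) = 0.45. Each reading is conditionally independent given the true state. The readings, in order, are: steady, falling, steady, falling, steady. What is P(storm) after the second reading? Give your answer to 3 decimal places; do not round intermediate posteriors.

After 'steady': P(storm) = 0.15·0.7000 / (0.15·0.7000 + 0.55·0.3000) ≈ 0.3889
After 'falling': P(storm) = 0.85·0.3889 / (0.85·0.3889 + 0.45·0.6111) ≈ 0.5459

0.546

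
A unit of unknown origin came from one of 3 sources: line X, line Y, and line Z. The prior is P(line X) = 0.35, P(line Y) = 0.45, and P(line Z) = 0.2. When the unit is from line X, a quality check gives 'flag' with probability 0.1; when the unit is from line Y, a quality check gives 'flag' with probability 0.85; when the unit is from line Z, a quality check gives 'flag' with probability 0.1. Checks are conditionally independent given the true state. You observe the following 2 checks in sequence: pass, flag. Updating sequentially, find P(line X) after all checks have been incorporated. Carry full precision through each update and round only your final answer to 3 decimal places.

0.295

Each posterior becomes the prior for the next update.
After 'pass': normaliser = 0.9·0.3500 + 0.15·0.4500 + 0.9·0.2000; P(line X) ≈ 0.5600, P(line Y) ≈ 0.1200, P(line Z) ≈ 0.3200
After 'flag': normaliser = 0.1·0.5600 + 0.85·0.1200 + 0.1·0.3200; P(line X) ≈ 0.2947, P(line Y) ≈ 0.5368, P(line Z) ≈ 0.1684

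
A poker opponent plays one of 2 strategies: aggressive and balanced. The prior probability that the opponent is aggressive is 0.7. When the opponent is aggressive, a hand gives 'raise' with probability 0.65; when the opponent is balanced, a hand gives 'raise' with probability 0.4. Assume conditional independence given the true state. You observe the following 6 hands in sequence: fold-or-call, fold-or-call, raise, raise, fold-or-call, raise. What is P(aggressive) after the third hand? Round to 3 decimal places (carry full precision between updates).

After 'fold-or-call': P(aggressive) = 0.35·0.7000 / (0.35·0.7000 + 0.6·0.3000) ≈ 0.5765
After 'fold-or-call': P(aggressive) = 0.35·0.5765 / (0.35·0.5765 + 0.6·0.4235) ≈ 0.4426
After 'raise': P(aggressive) = 0.65·0.4426 / (0.65·0.4426 + 0.4·0.5574) ≈ 0.5634

0.563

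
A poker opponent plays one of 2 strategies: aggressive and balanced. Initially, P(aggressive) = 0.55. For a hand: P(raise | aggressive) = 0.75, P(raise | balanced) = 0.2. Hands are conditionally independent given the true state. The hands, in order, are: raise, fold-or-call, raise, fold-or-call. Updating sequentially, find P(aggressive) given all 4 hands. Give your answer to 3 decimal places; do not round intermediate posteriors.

Each posterior becomes the prior for the next update.
After 'raise': P(aggressive) = 0.75·0.5500 / (0.75·0.5500 + 0.2·0.4500) ≈ 0.8209
After 'fold-or-call': P(aggressive) = 0.25·0.8209 / (0.25·0.8209 + 0.8·0.1791) ≈ 0.5889
After 'raise': P(aggressive) = 0.75·0.5889 / (0.75·0.5889 + 0.2·0.4111) ≈ 0.8430
After 'fold-or-call': P(aggressive) = 0.25·0.8430 / (0.25·0.8430 + 0.8·0.1570) ≈ 0.6267

0.627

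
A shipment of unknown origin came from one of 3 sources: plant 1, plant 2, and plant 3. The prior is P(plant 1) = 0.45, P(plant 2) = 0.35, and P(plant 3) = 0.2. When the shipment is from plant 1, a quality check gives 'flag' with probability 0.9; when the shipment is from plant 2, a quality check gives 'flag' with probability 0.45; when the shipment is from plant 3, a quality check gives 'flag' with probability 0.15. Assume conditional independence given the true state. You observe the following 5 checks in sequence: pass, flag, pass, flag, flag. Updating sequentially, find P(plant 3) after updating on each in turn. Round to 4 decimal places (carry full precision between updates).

After 'pass': normaliser = 0.1·0.4500 + 0.55·0.3500 + 0.85·0.2000; P(plant 1) ≈ 0.1104, P(plant 2) ≈ 0.4724, P(plant 3) ≈ 0.4172
After 'flag': normaliser = 0.9·0.1104 + 0.45·0.4724 + 0.15·0.4172; P(plant 1) ≈ 0.2654, P(plant 2) ≈ 0.5676, P(plant 3) ≈ 0.1671
After 'pass': normaliser = 0.1·0.2654 + 0.55·0.5676 + 0.85·0.1671; P(plant 1) ≈ 0.0552, P(plant 2) ≈ 0.6494, P(plant 3) ≈ 0.2954
After 'flag': normaliser = 0.9·0.0552 + 0.45·0.6494 + 0.15·0.2954; P(plant 1) ≈ 0.1286, P(plant 2) ≈ 0.7566, P(plant 3) ≈ 0.1147
After 'flag': normaliser = 0.9·0.1286 + 0.45·0.7566 + 0.15·0.1147; P(plant 1) ≈ 0.2445, P(plant 2) ≈ 0.7191, P(plant 3) ≈ 0.0364

0.0364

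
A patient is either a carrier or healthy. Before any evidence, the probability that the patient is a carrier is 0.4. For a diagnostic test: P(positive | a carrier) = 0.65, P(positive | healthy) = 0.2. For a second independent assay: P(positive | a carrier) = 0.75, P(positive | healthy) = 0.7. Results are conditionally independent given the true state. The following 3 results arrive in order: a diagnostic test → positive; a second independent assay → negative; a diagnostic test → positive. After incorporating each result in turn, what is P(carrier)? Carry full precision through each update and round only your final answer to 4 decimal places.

Each posterior becomes the prior for the next update.
After a diagnostic test='positive': P(carrier) = 0.65·0.4000 / (0.65·0.4000 + 0.2·0.6000) ≈ 0.6842
After a second independent assay='negative': P(carrier) = 0.25·0.6842 / (0.25·0.6842 + 0.3·0.3158) ≈ 0.6436
After a diagnostic test='positive': P(carrier) = 0.65·0.6436 / (0.65·0.6436 + 0.2·0.3564) ≈ 0.8544

0.8544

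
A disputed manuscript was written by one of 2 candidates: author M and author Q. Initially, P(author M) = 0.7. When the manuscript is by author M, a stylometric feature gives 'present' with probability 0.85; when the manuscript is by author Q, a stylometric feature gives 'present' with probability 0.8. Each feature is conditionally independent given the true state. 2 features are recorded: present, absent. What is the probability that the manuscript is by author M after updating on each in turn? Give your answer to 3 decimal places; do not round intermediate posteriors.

After 'present': P(author M) = 0.85·0.7000 / (0.85·0.7000 + 0.8·0.3000) ≈ 0.7126
After 'absent': P(author M) = 0.15·0.7126 / (0.15·0.7126 + 0.2·0.2874) ≈ 0.6503

0.650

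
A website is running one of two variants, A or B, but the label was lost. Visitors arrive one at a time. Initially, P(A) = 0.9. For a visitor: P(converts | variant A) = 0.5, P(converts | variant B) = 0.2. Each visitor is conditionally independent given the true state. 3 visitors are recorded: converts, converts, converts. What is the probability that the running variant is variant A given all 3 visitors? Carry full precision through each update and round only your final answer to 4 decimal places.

0.9929

After 'converts': P(A) = 0.5·0.9000 / (0.5·0.9000 + 0.2·0.1000) ≈ 0.9574
After 'converts': P(A) = 0.5·0.9574 / (0.5·0.9574 + 0.2·0.0426) ≈ 0.9825
After 'converts': P(A) = 0.5·0.9825 / (0.5·0.9825 + 0.2·0.0175) ≈ 0.9929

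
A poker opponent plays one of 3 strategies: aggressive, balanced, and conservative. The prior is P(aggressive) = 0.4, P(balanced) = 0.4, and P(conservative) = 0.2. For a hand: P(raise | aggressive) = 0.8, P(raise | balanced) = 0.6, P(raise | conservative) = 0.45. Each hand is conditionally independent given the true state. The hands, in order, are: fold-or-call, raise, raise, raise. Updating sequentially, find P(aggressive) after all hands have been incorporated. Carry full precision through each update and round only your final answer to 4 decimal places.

0.4788

After 'fold-or-call': normaliser = 0.2·0.4000 + 0.4·0.4000 + 0.55·0.2000; P(aggressive) ≈ 0.2286, P(balanced) ≈ 0.4571, P(conservative) ≈ 0.3143
After 'raise': normaliser = 0.8·0.2286 + 0.6·0.4571 + 0.45·0.3143; P(aggressive) ≈ 0.3055, P(balanced) ≈ 0.4582, P(conservative) ≈ 0.2363
After 'raise': normaliser = 0.8·0.3055 + 0.6·0.4582 + 0.45·0.2363; P(aggressive) ≈ 0.3906, P(balanced) ≈ 0.4394, P(conservative) ≈ 0.1699
After 'raise': normaliser = 0.8·0.3906 + 0.6·0.4394 + 0.45·0.1699; P(aggressive) ≈ 0.4788, P(balanced) ≈ 0.4040, P(conservative) ≈ 0.1172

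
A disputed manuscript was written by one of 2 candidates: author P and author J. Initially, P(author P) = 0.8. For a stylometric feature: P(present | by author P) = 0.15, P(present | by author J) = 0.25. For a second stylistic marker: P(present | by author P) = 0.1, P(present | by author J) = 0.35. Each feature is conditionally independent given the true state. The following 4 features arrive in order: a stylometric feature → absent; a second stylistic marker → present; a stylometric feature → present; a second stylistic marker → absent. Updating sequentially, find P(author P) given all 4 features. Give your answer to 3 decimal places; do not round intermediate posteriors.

Each posterior becomes the prior for the next update.
After a stylometric feature='absent': P(author P) = 0.85·0.8000 / (0.85·0.8000 + 0.75·0.2000) ≈ 0.8193
After a second stylistic marker='present': P(author P) = 0.1·0.8193 / (0.1·0.8193 + 0.35·0.1807) ≈ 0.5643
After a stylometric feature='present': P(author P) = 0.15·0.5643 / (0.15·0.5643 + 0.25·0.4357) ≈ 0.4373
After a second stylistic marker='absent': P(author P) = 0.9·0.4373 / (0.9·0.4373 + 0.65·0.5627) ≈ 0.5183

0.518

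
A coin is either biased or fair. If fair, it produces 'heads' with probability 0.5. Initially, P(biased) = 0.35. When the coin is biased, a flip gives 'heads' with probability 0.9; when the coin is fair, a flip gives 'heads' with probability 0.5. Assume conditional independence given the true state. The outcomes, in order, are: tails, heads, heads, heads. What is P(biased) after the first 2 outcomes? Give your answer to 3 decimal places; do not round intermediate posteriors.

Apply Bayes' rule sequentially, carrying P(biased) forward.
After 'tails': P(biased) = 0.1·0.3500 / (0.1·0.3500 + 0.5·0.6500) ≈ 0.0972
After 'heads': P(biased) = 0.9·0.0972 / (0.9·0.0972 + 0.5·0.9028) ≈ 0.1624

0.162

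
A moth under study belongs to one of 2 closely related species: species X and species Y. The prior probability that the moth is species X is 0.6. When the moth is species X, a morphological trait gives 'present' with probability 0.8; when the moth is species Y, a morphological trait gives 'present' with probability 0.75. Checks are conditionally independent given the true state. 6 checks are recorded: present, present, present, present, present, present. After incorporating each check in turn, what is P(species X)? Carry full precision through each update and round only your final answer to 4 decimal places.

After 'present': P(species X) = 0.8·0.6000 / (0.8·0.6000 + 0.75·0.4000) ≈ 0.6154
After 'present': P(species X) = 0.8·0.6154 / (0.8·0.6154 + 0.75·0.3846) ≈ 0.6305
After 'present': P(species X) = 0.8·0.6305 / (0.8·0.6305 + 0.75·0.3695) ≈ 0.6454
After 'present': P(species X) = 0.8·0.6454 / (0.8·0.6454 + 0.75·0.3546) ≈ 0.6601
After 'present': P(species X) = 0.8·0.6601 / (0.8·0.6601 + 0.75·0.3399) ≈ 0.6744
After 'present': P(species X) = 0.8·0.6744 / (0.8·0.6744 + 0.75·0.3256) ≈ 0.6884

0.6884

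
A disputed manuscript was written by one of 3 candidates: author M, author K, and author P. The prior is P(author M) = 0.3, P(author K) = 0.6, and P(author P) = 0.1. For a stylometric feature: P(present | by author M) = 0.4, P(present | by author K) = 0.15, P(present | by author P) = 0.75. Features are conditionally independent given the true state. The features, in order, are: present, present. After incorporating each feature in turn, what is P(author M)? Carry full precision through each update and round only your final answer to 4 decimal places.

0.4076

Each posterior becomes the prior for the next update.
After 'present': normaliser = 0.4·0.3000 + 0.15·0.6000 + 0.75·0.1000; P(author M) ≈ 0.4211, P(author K) ≈ 0.3158, P(author P) ≈ 0.2632
After 'present': normaliser = 0.4·0.4211 + 0.15·0.3158 + 0.75·0.2632; P(author M) ≈ 0.4076, P(author K) ≈ 0.1146, P(author P) ≈ 0.4777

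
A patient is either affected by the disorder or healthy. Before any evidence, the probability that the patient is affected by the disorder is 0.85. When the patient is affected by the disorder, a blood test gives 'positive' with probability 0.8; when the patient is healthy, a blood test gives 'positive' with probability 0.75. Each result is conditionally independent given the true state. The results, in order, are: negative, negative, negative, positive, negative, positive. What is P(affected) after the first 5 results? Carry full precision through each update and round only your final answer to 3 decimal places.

After 'negative': P(affected) = 0.2·0.8500 / (0.2·0.8500 + 0.25·0.1500) ≈ 0.8193
After 'negative': P(affected) = 0.2·0.8193 / (0.2·0.8193 + 0.25·0.1807) ≈ 0.7839
After 'negative': P(affected) = 0.2·0.7839 / (0.2·0.7839 + 0.25·0.2161) ≈ 0.7437
After 'positive': P(affected) = 0.8·0.7437 / (0.8·0.7437 + 0.75·0.2563) ≈ 0.7558
After 'negative': P(affected) = 0.2·0.7558 / (0.2·0.7558 + 0.25·0.2442) ≈ 0.7123

0.712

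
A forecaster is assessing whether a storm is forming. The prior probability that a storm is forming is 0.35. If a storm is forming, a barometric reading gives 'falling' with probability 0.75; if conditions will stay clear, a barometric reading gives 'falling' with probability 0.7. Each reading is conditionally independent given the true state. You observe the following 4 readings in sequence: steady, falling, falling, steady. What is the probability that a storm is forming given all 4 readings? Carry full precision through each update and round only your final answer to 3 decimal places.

0.300

After 'steady': P(storm) = 0.25·0.3500 / (0.25·0.3500 + 0.3·0.6500) ≈ 0.3097
After 'falling': P(storm) = 0.75·0.3097 / (0.75·0.3097 + 0.7·0.6903) ≈ 0.3247
After 'falling': P(storm) = 0.75·0.3247 / (0.75·0.3247 + 0.7·0.6753) ≈ 0.3400
After 'steady': P(storm) = 0.25·0.3400 / (0.25·0.3400 + 0.3·0.6600) ≈ 0.3003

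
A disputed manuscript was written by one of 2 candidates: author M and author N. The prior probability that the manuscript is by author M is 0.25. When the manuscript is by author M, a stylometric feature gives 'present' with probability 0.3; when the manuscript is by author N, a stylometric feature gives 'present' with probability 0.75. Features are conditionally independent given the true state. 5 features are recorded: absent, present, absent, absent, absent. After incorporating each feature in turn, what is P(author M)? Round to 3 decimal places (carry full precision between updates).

0.891

After 'absent': P(author M) = 0.7·0.2500 / (0.7·0.2500 + 0.25·0.7500) ≈ 0.4828
After 'present': P(author M) = 0.3·0.4828 / (0.3·0.4828 + 0.75·0.5172) ≈ 0.2718
After 'absent': P(author M) = 0.7·0.2718 / (0.7·0.2718 + 0.25·0.7282) ≈ 0.5111
After 'absent': P(author M) = 0.7·0.5111 / (0.7·0.5111 + 0.25·0.4889) ≈ 0.7453
After 'absent': P(author M) = 0.7·0.7453 / (0.7·0.7453 + 0.25·0.2547) ≈ 0.8913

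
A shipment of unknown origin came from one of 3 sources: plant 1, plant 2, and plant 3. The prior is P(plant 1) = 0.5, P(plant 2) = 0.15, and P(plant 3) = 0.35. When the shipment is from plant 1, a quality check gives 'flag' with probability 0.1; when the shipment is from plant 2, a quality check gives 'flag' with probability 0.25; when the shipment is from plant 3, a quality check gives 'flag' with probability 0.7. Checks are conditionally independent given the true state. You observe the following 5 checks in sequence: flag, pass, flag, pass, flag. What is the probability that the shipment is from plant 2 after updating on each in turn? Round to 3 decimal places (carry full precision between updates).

After 'flag': normaliser = 0.1·0.5000 + 0.25·0.1500 + 0.7·0.3500; P(plant 1) ≈ 0.1504, P(plant 2) ≈ 0.1128, P(plant 3) ≈ 0.7368
After 'pass': normaliser = 0.9·0.1504 + 0.75·0.1128 + 0.3·0.7368; P(plant 1) ≈ 0.3069, P(plant 2) ≈ 0.1918, P(plant 3) ≈ 0.5013
After 'flag': normaliser = 0.1·0.3069 + 0.25·0.1918 + 0.7·0.5013; P(plant 1) ≈ 0.0714, P(plant 2) ≈ 0.1116, P(plant 3) ≈ 0.8169
After 'pass': normaliser = 0.9·0.0714 + 0.75·0.1116 + 0.3·0.8169; P(plant 1) ≈ 0.1636, P(plant 2) ≈ 0.2130, P(plant 3) ≈ 0.6234
After 'flag': normaliser = 0.1·0.1636 + 0.25·0.2130 + 0.7·0.6234; P(plant 1) ≈ 0.0323, P(plant 2) ≈ 0.1052, P(plant 3) ≈ 0.8624

0.105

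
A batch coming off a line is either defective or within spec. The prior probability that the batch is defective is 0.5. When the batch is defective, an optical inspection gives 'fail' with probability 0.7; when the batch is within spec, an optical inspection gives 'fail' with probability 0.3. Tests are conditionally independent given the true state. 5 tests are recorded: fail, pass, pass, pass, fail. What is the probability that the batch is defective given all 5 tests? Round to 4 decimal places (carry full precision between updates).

Each posterior becomes the prior for the next update.
After 'fail': P(defective) = 0.7·0.5000 / (0.7·0.5000 + 0.3·0.5000) ≈ 0.7000
After 'pass': P(defective) = 0.3·0.7000 / (0.3·0.7000 + 0.7·0.3000) ≈ 0.5000
After 'pass': P(defective) = 0.3·0.5000 / (0.3·0.5000 + 0.7·0.5000) ≈ 0.3000
After 'pass': P(defective) = 0.3·0.3000 / (0.3·0.3000 + 0.7·0.7000) ≈ 0.1552
After 'fail': P(defective) = 0.7·0.1552 / (0.7·0.1552 + 0.3·0.8448) ≈ 0.3000

0.3000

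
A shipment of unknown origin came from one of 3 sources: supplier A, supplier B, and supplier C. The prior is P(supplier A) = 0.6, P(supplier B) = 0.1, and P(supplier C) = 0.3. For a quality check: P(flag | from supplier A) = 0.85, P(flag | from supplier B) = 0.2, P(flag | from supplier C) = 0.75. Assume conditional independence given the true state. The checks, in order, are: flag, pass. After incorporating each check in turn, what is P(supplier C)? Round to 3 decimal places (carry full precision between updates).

Apply Bayes' rule sequentially, carrying P(supplier C) forward.
After 'flag': normaliser = 0.85·0.6000 + 0.2·0.1000 + 0.75·0.3000; P(supplier A) ≈ 0.6755, P(supplier B) ≈ 0.0265, P(supplier C) ≈ 0.2980
After 'pass': normaliser = 0.15·0.6755 + 0.8·0.0265 + 0.25·0.2980; P(supplier A) ≈ 0.5143, P(supplier B) ≈ 0.1076, P(supplier C) ≈ 0.3782

0.378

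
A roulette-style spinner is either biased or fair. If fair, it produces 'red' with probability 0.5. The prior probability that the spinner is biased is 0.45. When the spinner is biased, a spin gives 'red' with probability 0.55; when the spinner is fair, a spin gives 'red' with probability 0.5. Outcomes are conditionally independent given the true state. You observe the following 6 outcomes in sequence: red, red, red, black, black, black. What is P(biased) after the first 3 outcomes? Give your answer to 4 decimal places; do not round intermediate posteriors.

0.5213

After 'red': P(biased) = 0.55·0.4500 / (0.55·0.4500 + 0.5·0.5500) ≈ 0.4737
After 'red': P(biased) = 0.55·0.4737 / (0.55·0.4737 + 0.5·0.5263) ≈ 0.4975
After 'red': P(biased) = 0.55·0.4975 / (0.55·0.4975 + 0.5·0.5025) ≈ 0.5213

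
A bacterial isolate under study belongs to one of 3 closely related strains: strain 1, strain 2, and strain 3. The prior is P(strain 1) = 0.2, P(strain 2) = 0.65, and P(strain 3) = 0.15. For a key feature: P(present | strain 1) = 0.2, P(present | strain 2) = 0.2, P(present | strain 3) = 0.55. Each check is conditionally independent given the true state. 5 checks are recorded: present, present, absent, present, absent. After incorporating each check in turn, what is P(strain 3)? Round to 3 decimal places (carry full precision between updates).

0.537

After 'present': normaliser = 0.2·0.2000 + 0.2·0.6500 + 0.55·0.1500; P(strain 1) ≈ 0.1584, P(strain 2) ≈ 0.5149, P(strain 3) ≈ 0.3267
After 'present': normaliser = 0.2·0.1584 + 0.2·0.5149 + 0.55·0.3267; P(strain 1) ≈ 0.1008, P(strain 2) ≈ 0.3276, P(strain 3) ≈ 0.5717
After 'absent': normaliser = 0.8·0.1008 + 0.8·0.3276 + 0.45·0.5717; P(strain 1) ≈ 0.1344, P(strain 2) ≈ 0.4368, P(strain 3) ≈ 0.4288
After 'present': normaliser = 0.2·0.1344 + 0.2·0.4368 + 0.55·0.4288; P(strain 1) ≈ 0.0768, P(strain 2) ≈ 0.2495, P(strain 3) ≈ 0.6737
After 'absent': normaliser = 0.8·0.0768 + 0.8·0.2495 + 0.45·0.6737; P(strain 1) ≈ 0.1089, P(strain 2) ≈ 0.3538, P(strain 3) ≈ 0.5373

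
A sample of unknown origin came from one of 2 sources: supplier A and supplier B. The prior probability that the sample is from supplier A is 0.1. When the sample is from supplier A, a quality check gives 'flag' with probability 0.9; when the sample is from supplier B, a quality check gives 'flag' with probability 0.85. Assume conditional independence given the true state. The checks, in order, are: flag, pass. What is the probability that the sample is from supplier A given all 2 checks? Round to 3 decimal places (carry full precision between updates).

After 'flag': P(supplier A) = 0.9·0.1000 / (0.9·0.1000 + 0.85·0.9000) ≈ 0.1053
After 'pass': P(supplier A) = 0.1·0.1053 / (0.1·0.1053 + 0.15·0.8947) ≈ 0.0727

0.073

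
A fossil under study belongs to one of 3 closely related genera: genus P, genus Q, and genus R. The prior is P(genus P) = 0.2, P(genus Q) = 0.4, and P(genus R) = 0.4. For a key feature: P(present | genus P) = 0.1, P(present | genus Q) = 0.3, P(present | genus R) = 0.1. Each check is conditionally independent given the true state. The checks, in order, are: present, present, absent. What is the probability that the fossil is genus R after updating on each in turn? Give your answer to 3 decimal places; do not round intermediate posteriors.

After 'present': normaliser = 0.1·0.2000 + 0.3·0.4000 + 0.1·0.4000; P(genus P) ≈ 0.1111, P(genus Q) ≈ 0.6667, P(genus R) ≈ 0.2222
After 'present': normaliser = 0.1·0.1111 + 0.3·0.6667 + 0.1·0.2222; P(genus P) ≈ 0.0476, P(genus Q) ≈ 0.8571, P(genus R) ≈ 0.0952
After 'absent': normaliser = 0.9·0.0476 + 0.7·0.8571 + 0.9·0.0952; P(genus P) ≈ 0.0588, P(genus Q) ≈ 0.8235, P(genus R) ≈ 0.1176

0.118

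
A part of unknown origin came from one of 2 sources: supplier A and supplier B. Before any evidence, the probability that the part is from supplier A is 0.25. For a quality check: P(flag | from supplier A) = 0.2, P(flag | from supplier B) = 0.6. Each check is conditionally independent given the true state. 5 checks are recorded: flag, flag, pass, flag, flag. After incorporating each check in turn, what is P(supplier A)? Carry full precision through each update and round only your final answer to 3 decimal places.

0.008

After 'flag': P(supplier A) = 0.2·0.2500 / (0.2·0.2500 + 0.6·0.7500) ≈ 0.1000
After 'flag': P(supplier A) = 0.2·0.1000 / (0.2·0.1000 + 0.6·0.9000) ≈ 0.0357
After 'pass': P(supplier A) = 0.8·0.0357 / (0.8·0.0357 + 0.4·0.9643) ≈ 0.0690
After 'flag': P(supplier A) = 0.2·0.0690 / (0.2·0.0690 + 0.6·0.9310) ≈ 0.0241
After 'flag': P(supplier A) = 0.2·0.0241 / (0.2·0.0241 + 0.6·0.9759) ≈ 0.0082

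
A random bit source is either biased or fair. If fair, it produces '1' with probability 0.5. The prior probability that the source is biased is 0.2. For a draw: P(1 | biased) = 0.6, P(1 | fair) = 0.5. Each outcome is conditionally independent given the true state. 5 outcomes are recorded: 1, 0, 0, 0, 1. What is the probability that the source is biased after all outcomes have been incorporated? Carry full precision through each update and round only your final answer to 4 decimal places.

0.1556

Each posterior becomes the prior for the next update.
After '1': P(biased) = 0.6·0.2000 / (0.6·0.2000 + 0.5·0.8000) ≈ 0.2308
After '0': P(biased) = 0.4·0.2308 / (0.4·0.2308 + 0.5·0.7692) ≈ 0.1935
After '0': P(biased) = 0.4·0.1935 / (0.4·0.1935 + 0.5·0.8065) ≈ 0.1611
After '0': P(biased) = 0.4·0.1611 / (0.4·0.1611 + 0.5·0.8389) ≈ 0.1331
After '1': P(biased) = 0.6·0.1331 / (0.6·0.1331 + 0.5·0.8669) ≈ 0.1556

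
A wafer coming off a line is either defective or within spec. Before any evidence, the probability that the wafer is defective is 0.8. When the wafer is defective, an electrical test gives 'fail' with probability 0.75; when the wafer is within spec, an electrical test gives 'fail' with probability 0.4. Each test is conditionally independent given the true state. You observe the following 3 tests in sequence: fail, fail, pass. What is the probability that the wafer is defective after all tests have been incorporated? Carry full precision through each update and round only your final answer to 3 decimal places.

After 'fail': P(defective) = 0.75·0.8000 / (0.75·0.8000 + 0.4·0.2000) ≈ 0.8824
After 'fail': P(defective) = 0.75·0.8824 / (0.75·0.8824 + 0.4·0.1176) ≈ 0.9336
After 'pass': P(defective) = 0.25·0.9336 / (0.25·0.9336 + 0.6·0.0664) ≈ 0.8542

0.854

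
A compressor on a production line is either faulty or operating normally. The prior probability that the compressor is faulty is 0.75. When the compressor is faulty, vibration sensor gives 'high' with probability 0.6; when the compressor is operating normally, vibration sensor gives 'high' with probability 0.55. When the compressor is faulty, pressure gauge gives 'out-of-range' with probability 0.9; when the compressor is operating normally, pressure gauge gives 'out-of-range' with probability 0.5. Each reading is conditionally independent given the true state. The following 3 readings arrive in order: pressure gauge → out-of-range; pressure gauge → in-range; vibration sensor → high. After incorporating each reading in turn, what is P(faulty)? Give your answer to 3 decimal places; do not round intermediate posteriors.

0.541

After pressure gauge='out-of-range': P(faulty) = 0.9·0.7500 / (0.9·0.7500 + 0.5·0.2500) ≈ 0.8438
After pressure gauge='in-range': P(faulty) = 0.1·0.8438 / (0.1·0.8438 + 0.5·0.1562) ≈ 0.5192
After vibration sensor='high': P(faulty) = 0.6·0.5192 / (0.6·0.5192 + 0.55·0.4808) ≈ 0.5409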